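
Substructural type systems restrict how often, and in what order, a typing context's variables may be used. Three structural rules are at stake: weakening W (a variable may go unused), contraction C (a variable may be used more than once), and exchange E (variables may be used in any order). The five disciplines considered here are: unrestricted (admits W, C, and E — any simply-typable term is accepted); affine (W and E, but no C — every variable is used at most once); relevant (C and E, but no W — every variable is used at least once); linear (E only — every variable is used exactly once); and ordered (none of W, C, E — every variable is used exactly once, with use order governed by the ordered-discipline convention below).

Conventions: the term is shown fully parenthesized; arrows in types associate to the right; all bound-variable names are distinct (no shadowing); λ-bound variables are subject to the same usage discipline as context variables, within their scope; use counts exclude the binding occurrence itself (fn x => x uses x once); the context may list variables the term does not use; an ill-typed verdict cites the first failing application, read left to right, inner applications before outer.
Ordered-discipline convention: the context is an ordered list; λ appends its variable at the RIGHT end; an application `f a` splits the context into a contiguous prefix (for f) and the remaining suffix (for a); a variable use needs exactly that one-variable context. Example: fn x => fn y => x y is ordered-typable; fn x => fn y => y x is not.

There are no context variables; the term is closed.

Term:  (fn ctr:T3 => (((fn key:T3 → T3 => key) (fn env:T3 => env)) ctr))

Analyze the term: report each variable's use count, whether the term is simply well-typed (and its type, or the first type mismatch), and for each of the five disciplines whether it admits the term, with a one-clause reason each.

variable uses: ctr [bound]=1, key [bound]=1, env [bound]=1
uses in reading order: key, env, ctr
typing: ✓ — T3 → T3
ordered: ✓ — ctr, key, env once each; derivable with no W/C/E
linear: ✓ — single use per variable (ctr, key, env)
affine: ✓ — none of ctr, key, env used more than once
relevant: ✓ — ctr, key, env: all used, weakening unneeded
unrestricted: ✓ — typability at T3 → T3 is all that's needed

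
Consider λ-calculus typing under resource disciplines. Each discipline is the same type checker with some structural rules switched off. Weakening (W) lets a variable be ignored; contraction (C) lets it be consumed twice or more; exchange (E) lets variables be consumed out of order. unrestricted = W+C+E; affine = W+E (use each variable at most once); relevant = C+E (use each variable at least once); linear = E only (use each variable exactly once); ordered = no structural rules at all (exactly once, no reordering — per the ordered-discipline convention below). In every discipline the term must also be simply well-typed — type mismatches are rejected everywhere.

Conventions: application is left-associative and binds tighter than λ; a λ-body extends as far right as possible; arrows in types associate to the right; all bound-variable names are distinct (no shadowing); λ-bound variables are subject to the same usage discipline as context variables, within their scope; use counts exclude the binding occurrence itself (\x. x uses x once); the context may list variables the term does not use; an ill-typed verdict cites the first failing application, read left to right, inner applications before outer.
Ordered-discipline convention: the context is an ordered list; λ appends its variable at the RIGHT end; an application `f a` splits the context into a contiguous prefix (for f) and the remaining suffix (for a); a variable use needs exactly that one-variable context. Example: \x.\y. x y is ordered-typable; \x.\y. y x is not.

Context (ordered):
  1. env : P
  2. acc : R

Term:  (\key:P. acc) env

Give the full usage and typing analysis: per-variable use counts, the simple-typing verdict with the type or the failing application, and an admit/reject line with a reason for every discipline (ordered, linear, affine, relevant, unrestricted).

usage: env ×1, acc ×1, key (λ-bound) ×0
order of uses: acc, env
typing: well-typed at R
ordered: ✗ — key left unused
linear: ✗ — key left unused
affine: ✓ — env, acc, key: no repeats, contraction unneeded
relevant: ✗ — key left unused
unrestricted: ✓ — type-checks (R) and nothing is barred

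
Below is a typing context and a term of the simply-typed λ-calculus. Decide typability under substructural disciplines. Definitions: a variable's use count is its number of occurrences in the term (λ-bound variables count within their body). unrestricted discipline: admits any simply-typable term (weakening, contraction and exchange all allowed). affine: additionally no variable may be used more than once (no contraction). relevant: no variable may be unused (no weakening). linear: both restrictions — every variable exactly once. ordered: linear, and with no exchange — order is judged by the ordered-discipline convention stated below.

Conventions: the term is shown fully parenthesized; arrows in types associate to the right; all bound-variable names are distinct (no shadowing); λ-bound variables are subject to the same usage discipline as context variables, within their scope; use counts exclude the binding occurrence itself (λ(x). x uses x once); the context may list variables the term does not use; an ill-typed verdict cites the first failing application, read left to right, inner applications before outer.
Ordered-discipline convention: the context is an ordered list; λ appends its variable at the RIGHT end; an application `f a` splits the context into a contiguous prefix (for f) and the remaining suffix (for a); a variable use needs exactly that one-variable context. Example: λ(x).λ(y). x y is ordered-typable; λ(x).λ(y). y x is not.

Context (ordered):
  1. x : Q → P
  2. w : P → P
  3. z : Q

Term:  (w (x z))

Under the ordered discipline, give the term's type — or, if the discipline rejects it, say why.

not well-typed under ordered — use order w, x, z needs exchange
use counts: x: 1, w: 1, z: 1
left-to-right use order: w, x, z
typing: well-typed — term : P
per-discipline verdicts: ordered ✗ | linear ✓ | affine ✓ | relevant ✓ | unrestricted ✓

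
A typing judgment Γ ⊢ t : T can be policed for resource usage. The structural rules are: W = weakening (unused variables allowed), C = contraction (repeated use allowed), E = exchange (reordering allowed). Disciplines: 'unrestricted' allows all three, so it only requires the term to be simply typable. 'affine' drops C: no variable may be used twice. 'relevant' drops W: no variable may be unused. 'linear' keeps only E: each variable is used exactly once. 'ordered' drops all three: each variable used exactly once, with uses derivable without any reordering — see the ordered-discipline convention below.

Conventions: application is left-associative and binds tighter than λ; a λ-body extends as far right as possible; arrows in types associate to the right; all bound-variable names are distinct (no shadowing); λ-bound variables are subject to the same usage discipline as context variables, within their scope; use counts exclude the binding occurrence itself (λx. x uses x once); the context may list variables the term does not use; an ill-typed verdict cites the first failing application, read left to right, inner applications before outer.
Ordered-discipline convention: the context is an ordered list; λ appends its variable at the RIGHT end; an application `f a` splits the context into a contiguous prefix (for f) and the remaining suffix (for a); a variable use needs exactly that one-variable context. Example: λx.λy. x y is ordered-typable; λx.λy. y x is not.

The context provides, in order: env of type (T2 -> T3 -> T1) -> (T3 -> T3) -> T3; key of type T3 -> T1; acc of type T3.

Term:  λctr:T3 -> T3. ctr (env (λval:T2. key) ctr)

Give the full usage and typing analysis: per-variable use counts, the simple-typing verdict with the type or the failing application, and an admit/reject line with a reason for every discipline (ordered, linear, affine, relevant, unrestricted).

variable uses: env ×1; key ×1; acc ×0; ctr (bound) ×2; val (bound) ×0
left-to-right use order: ctr, env, key, ctr
typing: well-typed — term : (T3 -> T3) -> T3
ordered: ✗ — ctr ×2 used more than once (contraction); acc, val left unused
linear: ✗ — ctr ×2 used more than once (contraction); acc, val left unused
affine: ✗ — ctr ×2 used more than once (contraction)
relevant: ✗ — acc, val left unused
unrestricted: ✓ — type-checks ((T3 -> T3) -> T3) and nothing is barred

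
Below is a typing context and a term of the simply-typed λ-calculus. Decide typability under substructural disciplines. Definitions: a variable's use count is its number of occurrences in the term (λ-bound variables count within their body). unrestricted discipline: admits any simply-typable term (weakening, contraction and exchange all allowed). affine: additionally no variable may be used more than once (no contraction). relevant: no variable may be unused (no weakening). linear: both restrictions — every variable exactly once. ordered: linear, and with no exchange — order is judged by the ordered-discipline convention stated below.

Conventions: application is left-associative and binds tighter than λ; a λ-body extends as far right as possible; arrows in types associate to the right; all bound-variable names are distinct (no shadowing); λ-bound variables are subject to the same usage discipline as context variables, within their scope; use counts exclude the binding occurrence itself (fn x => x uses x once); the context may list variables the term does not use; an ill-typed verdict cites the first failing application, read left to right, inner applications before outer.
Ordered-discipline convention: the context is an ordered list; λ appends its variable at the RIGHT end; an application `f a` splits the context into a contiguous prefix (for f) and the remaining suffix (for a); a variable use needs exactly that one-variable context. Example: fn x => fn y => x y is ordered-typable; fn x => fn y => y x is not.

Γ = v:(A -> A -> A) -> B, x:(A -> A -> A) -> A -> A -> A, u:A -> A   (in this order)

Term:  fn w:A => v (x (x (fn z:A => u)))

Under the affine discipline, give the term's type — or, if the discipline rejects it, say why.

not well-typed under affine — uses contraction: x ×2
variable uses: v ×1, x ×2, u ×1, w (bound) ×0, z (bound) ×0
left-to-right use order: v, x, x, u
typing: well-typed at A -> B
summary: ordered ✗; linear ✗; affine ✗; relevant ✗; unrestricted ✓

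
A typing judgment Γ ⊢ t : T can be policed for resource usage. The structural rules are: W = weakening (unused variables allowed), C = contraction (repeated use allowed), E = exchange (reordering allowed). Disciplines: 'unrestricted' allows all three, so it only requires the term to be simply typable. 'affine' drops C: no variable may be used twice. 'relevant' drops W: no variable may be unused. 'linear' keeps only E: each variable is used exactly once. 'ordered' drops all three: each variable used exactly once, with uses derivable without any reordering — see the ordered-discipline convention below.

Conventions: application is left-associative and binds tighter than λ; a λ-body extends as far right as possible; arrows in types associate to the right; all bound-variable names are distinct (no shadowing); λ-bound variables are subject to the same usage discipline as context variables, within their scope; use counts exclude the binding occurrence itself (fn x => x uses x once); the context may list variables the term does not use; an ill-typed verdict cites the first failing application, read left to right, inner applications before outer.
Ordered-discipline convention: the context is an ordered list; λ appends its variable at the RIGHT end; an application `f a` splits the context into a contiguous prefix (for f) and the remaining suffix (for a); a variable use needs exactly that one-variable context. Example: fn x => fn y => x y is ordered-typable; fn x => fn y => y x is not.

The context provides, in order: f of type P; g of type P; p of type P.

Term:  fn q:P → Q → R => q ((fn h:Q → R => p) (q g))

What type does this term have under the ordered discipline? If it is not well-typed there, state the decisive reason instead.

not well-typed under ordered — q ×2 used more than once (contraction); unused: f, h — weakening required
counts: f: 0; g: 1; p: 1; q (λ-bound): 2; h (λ-bound): 0
uses in reading order: q, p, q, g
typing: the term checks, with type (P → Q → R) → Q → R
per-discipline verdicts: ordered ✗, linear ✗, affine ✗, relevant ✗, unrestricted ✓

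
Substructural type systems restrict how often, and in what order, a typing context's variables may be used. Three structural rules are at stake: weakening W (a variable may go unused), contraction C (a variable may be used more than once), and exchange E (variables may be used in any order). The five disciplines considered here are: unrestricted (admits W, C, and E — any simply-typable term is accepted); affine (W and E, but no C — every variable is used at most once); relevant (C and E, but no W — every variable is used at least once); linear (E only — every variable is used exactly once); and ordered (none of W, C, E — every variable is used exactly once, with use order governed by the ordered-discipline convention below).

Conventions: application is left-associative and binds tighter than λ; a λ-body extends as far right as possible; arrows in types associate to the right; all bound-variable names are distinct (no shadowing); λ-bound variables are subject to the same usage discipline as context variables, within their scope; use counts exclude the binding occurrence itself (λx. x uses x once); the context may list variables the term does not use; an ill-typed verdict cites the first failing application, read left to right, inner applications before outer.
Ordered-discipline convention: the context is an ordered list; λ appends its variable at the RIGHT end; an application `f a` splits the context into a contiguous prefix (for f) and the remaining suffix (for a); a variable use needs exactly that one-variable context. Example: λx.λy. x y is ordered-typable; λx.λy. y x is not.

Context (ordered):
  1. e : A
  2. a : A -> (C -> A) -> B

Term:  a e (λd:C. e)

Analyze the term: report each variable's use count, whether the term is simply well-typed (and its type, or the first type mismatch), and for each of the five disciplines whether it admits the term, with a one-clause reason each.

variable uses: e=2, a=1, d (λ-bound)=0
uses in reading order: a, e, e
typing: the term checks, with type B
ordered: ✗, e ×2 used more than once (contraction); d left unused
linear: ✗, e ×2 used more than once (contraction); d left unused
affine: ✗, e ×2 used more than once (contraction)
relevant: ✗, d left unused
unrestricted: ✓, typability at B is all that's needed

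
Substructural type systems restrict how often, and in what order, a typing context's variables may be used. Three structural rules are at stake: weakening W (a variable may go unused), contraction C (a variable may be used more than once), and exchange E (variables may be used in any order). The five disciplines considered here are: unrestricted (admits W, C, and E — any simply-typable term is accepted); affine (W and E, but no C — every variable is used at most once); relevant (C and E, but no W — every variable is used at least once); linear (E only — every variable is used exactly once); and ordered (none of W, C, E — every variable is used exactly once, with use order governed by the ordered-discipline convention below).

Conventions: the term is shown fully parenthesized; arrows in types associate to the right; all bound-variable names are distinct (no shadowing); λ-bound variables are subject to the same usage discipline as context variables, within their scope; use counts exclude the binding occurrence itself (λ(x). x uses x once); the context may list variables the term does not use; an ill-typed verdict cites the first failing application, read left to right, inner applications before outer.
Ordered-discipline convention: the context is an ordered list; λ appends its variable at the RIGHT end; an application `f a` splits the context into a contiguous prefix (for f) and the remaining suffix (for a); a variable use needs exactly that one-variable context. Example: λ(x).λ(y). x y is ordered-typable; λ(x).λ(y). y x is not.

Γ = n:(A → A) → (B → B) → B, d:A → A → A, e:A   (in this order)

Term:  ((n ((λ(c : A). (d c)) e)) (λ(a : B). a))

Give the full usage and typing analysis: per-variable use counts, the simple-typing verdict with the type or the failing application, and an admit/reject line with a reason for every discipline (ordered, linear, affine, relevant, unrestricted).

usage: n=1; d=1; e=1; c (bound)=1; a (bound)=1
use order (left to right): n, d, c, e, a
typing: well-typed — term : B
ordered ✓ (n, d, e, c, a once each; derivable with no W/C/E)
linear ✓ (exactly-once usage across n, d, e, c, a)
affine ✓ (no duplicate uses among n, d, e, c, a)
relevant ✓ (every one of n, d, e, c, a appears)
unrestricted ✓ (simply typable at B; W, C, E all held)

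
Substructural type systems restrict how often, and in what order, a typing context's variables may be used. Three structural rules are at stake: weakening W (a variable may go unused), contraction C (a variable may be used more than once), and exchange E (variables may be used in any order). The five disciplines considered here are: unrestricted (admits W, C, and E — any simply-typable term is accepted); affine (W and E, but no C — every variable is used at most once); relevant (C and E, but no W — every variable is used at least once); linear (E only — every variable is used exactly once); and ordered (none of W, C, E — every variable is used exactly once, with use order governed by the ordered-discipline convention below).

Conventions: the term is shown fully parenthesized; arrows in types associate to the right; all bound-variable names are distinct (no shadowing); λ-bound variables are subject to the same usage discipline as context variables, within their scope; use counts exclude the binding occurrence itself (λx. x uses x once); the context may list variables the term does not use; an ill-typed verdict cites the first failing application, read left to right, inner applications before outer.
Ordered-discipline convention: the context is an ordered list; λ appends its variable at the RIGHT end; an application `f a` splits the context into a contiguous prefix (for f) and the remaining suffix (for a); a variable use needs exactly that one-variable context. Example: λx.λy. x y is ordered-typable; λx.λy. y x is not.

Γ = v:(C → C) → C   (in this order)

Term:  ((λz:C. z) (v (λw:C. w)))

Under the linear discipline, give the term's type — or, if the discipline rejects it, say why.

term : C
use counts: v=1; z (λ-bound)=1; w (λ-bound)=1
use order (left to right): z, v, w
typing: well-typed — term : C
all disciplines: ordered ✓ | linear ✓ | affine ✓ | relevant ✓ | unrestricted ✓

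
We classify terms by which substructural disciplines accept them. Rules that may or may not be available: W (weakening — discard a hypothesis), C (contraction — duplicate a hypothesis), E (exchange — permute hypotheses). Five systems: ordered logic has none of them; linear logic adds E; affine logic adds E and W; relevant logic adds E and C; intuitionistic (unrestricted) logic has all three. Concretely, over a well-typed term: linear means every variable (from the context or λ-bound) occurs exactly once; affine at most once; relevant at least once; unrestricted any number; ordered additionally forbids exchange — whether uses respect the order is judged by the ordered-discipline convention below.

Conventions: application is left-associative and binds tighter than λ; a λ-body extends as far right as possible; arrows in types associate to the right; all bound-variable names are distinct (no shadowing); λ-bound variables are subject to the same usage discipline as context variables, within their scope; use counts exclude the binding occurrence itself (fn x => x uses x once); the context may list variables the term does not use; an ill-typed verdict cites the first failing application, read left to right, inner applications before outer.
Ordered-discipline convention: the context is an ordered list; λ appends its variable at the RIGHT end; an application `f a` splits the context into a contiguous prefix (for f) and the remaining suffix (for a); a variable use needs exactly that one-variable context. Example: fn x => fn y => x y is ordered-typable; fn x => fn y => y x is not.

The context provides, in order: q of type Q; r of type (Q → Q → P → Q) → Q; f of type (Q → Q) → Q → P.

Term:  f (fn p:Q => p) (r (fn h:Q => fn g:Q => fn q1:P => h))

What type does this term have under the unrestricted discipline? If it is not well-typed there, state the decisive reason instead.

term : P
variable uses: q ×0, r ×1, f ×1, p (bound) ×1, h (bound) ×1, g (bound) ×0, q1 (bound) ×0
left-to-right use order: f, p, r, h
typing: well-typed — term : P
summary: ordered ✗ · linear ✗ · affine ✓ · relevant ✗ · unrestricted ✓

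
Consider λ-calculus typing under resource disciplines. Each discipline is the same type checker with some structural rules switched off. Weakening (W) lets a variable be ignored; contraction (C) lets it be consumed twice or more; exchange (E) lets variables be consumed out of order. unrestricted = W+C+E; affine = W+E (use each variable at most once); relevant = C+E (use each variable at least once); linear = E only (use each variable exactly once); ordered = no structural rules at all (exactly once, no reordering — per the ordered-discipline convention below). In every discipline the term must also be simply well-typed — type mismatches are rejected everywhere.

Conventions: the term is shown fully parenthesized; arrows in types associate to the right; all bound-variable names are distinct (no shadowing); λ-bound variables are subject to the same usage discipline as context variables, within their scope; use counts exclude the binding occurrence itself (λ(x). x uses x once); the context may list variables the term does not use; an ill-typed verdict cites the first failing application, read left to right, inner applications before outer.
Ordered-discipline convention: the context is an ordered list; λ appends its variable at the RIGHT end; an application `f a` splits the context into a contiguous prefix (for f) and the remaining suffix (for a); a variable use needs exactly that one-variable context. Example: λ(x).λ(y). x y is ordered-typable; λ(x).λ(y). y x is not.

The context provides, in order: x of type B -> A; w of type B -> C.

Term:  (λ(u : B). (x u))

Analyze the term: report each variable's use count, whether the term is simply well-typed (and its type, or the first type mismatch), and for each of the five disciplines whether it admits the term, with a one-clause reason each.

usage: x ×1; w ×0; u (λ-bound) ×1
order of uses: x, u
typing: ✓ — B -> A
ordered ✗ (w never used (weakening))
linear ✗ (w never used (weakening))
affine ✓ (no duplicate uses among x, w, u)
relevant ✗ (w never used (weakening))
unrestricted ✓ (simply typable at B -> A; W, C, E all held)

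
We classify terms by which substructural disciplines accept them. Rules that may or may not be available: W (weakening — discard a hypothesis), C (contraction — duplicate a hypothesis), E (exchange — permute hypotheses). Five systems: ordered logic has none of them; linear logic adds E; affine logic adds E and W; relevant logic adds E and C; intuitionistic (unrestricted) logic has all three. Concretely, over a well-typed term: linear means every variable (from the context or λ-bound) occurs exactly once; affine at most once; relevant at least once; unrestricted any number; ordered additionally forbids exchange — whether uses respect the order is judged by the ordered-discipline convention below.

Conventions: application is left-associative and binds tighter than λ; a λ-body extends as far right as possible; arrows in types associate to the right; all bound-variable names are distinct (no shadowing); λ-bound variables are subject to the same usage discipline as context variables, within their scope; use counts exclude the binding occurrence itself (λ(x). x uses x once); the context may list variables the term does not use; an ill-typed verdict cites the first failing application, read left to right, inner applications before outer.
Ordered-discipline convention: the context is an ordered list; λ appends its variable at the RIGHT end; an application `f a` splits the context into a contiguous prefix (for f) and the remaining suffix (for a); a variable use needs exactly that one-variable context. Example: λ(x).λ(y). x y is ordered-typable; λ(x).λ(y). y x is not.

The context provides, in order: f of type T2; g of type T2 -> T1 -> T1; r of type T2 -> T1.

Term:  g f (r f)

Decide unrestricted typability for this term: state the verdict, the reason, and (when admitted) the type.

yes — typability at T1 is all that's needed; term : T1
usage: f: 2×; g: 1×; r: 1×
order of uses: g, f, r, f
typing: ✓ — T1
summary: ordered ✗, linear ✗, affine ✗, relevant ✓, unrestricted ✓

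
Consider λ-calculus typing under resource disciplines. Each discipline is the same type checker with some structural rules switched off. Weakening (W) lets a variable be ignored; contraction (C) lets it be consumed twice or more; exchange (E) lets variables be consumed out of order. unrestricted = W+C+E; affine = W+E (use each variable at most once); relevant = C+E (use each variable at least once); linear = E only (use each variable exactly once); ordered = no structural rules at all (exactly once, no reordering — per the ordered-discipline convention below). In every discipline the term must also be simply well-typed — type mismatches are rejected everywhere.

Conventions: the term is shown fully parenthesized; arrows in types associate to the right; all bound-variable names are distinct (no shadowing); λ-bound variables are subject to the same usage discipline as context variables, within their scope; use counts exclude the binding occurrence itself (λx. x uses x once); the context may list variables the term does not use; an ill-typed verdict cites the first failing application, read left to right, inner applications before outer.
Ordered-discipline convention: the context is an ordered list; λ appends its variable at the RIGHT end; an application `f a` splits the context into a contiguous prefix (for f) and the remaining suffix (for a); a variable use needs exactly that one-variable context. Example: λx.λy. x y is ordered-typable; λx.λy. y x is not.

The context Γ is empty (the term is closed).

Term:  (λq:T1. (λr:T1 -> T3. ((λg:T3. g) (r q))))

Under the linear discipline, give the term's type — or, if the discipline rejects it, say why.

term : T1 -> (T1 -> T3) -> T3
usage: q (bound): 1×; r (bound): 1×; g (bound): 1×
left-to-right use order: g, r, q
typing: well-typed at T1 -> (T1 -> T3) -> T3
summary: ordered ✗ · linear ✓ · affine ✓ · relevant ✓ · unrestricted ✓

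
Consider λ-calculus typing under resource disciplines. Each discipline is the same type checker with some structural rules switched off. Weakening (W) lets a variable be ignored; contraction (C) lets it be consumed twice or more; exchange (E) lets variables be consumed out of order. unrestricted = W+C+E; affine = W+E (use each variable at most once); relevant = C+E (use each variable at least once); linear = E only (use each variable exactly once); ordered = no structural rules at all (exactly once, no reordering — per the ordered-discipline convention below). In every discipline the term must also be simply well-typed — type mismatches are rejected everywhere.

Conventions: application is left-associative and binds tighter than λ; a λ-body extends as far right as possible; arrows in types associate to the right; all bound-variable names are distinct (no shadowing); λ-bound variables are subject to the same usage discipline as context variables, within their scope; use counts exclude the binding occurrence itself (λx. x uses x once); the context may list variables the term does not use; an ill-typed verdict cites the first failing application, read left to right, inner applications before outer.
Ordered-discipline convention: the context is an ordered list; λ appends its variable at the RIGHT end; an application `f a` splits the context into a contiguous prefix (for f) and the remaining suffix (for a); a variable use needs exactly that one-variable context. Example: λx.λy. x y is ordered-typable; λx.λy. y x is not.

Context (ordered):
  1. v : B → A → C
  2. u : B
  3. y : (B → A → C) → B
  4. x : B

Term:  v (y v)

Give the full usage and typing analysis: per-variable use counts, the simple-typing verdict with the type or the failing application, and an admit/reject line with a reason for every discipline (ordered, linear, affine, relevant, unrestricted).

counts: v ×2; u ×0; y ×1; x ×0
left-to-right use order: v, y, v
typing: the term checks, with type A → C
ordered ✗ (uses contraction: v ×2; u, x never used (weakening))
linear ✗ (uses contraction: v ×2; u, x never used (weakening))
affine ✗ (uses contraction: v ×2)
relevant ✗ (u, x never used (weakening))
unrestricted ✓ (typability at A → C is all that's needed)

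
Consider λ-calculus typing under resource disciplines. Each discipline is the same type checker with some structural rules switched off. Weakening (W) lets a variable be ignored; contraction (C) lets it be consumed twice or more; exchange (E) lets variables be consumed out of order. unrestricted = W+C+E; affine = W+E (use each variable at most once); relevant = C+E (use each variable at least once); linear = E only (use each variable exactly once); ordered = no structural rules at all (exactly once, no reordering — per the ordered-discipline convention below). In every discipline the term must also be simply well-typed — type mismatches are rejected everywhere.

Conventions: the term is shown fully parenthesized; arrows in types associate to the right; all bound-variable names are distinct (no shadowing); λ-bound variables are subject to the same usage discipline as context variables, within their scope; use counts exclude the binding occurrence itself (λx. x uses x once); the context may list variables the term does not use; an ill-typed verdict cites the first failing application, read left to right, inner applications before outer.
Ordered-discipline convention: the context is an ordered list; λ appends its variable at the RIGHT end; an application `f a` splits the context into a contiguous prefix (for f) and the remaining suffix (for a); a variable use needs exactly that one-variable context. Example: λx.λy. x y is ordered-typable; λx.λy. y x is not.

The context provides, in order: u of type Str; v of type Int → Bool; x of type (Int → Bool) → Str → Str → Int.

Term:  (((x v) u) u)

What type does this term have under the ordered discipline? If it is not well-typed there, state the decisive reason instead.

not well-typed under ordered — needs contraction — u ×2
usage: u=2, v=1, x=1
use order (left to right): x, v, u, u
typing: the term checks, with type Int
summary: ordered ✗; linear ✗; affine ✗; relevant ✓; unrestricted ✓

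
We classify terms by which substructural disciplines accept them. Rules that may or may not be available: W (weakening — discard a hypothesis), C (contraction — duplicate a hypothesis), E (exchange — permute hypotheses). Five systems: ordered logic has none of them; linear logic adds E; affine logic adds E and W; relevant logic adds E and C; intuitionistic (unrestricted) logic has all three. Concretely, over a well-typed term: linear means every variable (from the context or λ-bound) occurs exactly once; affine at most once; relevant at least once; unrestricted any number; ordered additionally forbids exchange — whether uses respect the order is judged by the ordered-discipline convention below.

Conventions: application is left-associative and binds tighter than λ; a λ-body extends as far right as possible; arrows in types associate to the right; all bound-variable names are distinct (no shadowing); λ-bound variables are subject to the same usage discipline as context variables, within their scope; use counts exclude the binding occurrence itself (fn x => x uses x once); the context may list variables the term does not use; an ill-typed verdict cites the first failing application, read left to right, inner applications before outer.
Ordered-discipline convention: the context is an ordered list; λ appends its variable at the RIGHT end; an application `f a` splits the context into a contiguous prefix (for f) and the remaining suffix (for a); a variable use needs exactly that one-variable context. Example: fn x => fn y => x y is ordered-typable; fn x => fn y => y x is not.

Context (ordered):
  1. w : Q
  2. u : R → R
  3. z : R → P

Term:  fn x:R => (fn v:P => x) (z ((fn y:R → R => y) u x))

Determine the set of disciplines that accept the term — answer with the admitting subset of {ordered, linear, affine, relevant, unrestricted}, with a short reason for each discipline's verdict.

admitted by: unrestricted
usage: w=0, u=1, z=1, x [bound]=2, v [bound]=0, y [bound]=1
left-to-right use order: x, z, y, u, x
typing: ✓ — R → R
ordered: ✗, x ×2 used more than once (contraction); w, v never used (weakening)
linear: ✗, x ×2 used more than once (contraction); w, v never used (weakening)
affine: ✗, x ×2 used more than once (contraction)
relevant: ✗, w, v never used (weakening)
unrestricted: ✓, simply typable at R → R; W, C, E all held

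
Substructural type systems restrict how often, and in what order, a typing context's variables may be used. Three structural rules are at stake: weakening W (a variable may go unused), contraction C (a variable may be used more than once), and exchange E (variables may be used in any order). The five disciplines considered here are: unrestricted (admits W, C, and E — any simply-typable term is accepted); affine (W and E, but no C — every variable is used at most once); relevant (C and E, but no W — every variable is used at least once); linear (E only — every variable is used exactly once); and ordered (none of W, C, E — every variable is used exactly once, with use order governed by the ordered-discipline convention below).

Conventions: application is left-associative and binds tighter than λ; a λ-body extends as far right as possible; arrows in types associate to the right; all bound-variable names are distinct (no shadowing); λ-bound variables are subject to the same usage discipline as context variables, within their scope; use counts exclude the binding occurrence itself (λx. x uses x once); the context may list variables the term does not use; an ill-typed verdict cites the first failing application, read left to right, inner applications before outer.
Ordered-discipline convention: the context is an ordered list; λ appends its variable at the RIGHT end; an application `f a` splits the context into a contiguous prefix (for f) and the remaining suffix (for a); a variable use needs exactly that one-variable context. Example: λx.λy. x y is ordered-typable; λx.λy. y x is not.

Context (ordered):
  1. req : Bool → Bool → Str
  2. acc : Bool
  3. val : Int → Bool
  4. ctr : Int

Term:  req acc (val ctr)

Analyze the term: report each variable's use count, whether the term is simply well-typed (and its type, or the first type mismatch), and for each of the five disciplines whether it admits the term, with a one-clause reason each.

counts: req: 1×; acc: 1×; val: 1×; ctr: 1×
uses in reading order: req, acc, val, ctr
typing: well-typed — term : Str
ordered: ✓ — single-use (req, acc, val, ctr), ordered derivation ok
linear: ✓ — single use per variable (req, acc, val, ctr)
affine: ✓ — no duplicate uses among req, acc, val, ctr
relevant: ✓ — every one of req, acc, val, ctr appears
unrestricted: ✓ — typability at Str is all that's needed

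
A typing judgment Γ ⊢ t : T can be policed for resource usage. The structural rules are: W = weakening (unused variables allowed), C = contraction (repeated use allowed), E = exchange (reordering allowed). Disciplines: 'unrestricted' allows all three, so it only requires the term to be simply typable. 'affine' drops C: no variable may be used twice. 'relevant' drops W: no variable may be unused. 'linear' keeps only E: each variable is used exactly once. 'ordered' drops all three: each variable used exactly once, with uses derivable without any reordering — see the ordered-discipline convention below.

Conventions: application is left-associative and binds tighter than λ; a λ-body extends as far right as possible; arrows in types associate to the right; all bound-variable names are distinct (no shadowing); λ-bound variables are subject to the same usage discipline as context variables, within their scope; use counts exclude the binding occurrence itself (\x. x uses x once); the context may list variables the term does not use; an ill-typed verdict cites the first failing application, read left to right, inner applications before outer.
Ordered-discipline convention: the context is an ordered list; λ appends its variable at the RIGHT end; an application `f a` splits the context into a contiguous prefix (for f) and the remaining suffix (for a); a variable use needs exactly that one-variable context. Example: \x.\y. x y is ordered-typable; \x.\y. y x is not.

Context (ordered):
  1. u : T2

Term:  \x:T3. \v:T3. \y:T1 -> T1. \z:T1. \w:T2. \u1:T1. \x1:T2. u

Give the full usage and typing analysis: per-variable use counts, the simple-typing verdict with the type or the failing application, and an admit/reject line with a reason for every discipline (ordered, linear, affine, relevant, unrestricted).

usage: u: 1×, x (bound): 0×, v (bound): 0×, y (bound): 0×, z (bound): 0×, w (bound): 0×, u1 (bound): 0×, x1 (bound): 0×
left-to-right use order: u
typing: well-typed — term : T3 -> T3 -> (T1 -> T1) -> T1 -> T2 -> T1 -> T2 -> T2
ordered ✗ (x, v, y, z, w, u1, x1 never used (weakening))
linear ✗ (x, v, y, z, w, u1, x1 never used (weakening))
affine ✓ (none of u, x, v, y, z, w, u1, x1 used more than once)
relevant ✗ (x, v, y, z, w, u1, x1 never used (weakening))
unrestricted ✓ (typability at T3 -> T3 -> (T1 -> T1) -> T1 -> T2 -> T1 -> T2 -> T2 is all that's needed)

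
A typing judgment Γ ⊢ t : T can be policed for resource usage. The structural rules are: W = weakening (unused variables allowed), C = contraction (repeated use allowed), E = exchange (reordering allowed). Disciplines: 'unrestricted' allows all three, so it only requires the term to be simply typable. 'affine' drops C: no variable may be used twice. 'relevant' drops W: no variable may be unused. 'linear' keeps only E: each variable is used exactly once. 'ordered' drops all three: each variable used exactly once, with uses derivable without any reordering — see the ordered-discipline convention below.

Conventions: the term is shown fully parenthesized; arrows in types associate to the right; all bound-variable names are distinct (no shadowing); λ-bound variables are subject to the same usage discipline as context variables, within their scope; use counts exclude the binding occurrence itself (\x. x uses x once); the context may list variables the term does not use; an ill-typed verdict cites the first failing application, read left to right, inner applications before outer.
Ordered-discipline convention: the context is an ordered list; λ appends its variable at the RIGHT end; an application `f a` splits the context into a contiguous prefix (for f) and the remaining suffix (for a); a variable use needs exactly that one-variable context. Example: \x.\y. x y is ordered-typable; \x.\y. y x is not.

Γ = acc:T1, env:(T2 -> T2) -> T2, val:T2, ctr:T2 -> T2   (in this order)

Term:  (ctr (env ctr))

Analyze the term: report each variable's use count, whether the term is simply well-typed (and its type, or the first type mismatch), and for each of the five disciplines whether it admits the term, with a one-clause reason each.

counts: acc: 0×; env: 1×; val: 0×; ctr: 2×
left-to-right use order: ctr, env, ctr
typing: well-typed — term : T2
ordered: ✗ — needs contraction — ctr ×2; acc, val never used (weakening)
linear: ✗ — needs contraction — ctr ×2; acc, val never used (weakening)
affine: ✗ — needs contraction — ctr ×2
relevant: ✗ — acc, val never used (weakening)
unrestricted: ✓ — well-typed at T2; no restrictions here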